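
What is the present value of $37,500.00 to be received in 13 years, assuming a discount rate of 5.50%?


Present value formula: PV = FV / (1 + r)^t
PV = $37,500.00 / (1 + 0.055)^13
PV = $37,500.00 / 2.0057739
PV = $18,696.03

PV = FV / (1 + r)^t = $18,696.03


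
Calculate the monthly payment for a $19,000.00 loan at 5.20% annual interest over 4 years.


Loan payment formula: PMT = PV × r / (1 − (1 + r)^(−n))
Monthly rate r = 0.052/12 ≈ 0.00433333, n = 48 months
Denominator: 1 − (1 + 0.052/12)^(−48) = 0.187428
PMT = $19,000.00 × (0.052/12) / 0.187428
PMT = $439.28 per month

PMT = PV × r / (1-(1+r)^(-n)) = $439.28/month


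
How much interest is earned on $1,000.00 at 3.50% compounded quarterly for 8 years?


Compound interest earned = final amount − principal.
A = P(1 + r/n)^(nt) = $1,000.00 × (1 + 0.035/4)^(4 × 8) = $1,321.52
Interest = A − P = $1,321.52 − $1,000.00 = $321.52

Interest = A - P = $321.52


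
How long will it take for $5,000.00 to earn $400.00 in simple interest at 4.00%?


Rearrange the simple interest formula for t:
I = P × r × t  ⇒  t = I / (P × r)
t = $400.00 / ($5,000.00 × 0.04)
t = 2

t = I/(P×r) = 2 years


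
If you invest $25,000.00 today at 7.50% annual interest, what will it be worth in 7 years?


Future value formula: FV = PV × (1 + r)^t
FV = $25,000.00 × (1 + 0.075)^7
FV = $25,000.00 × 1.6590491
FV = $41,476.23

FV = PV × (1 + r)^t = $41,476.23


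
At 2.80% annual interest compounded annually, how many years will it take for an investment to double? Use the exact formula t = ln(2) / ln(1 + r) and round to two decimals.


Doubling condition: (1 + r)^t = 2
Take ln of both sides: t × ln(1 + r) = ln(2)
t = ln(2) / ln(1 + r)
t = 0.693147 / 0.027615
t = 25.10

t = ln(2) / ln(1 + r) = 25.10 years


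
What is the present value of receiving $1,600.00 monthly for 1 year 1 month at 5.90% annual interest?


Present value of an ordinary annuity: PV = PMT × (1 − (1 + r)^(−n)) / r
Monthly rate r = 0.059/12 ≈ 0.00491667, n = 13
PV = $1,600.00 × (1 − (1 + 0.059/12)^(−13)) / (0.059/12)
PV = $1,600.00 × 12.563370
PV = $20,101.39

PV = PMT × (1-(1+r)^(-n))/r = $20,101.39


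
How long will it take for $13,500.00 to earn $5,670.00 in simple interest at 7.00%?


Rearrange the simple interest formula for t:
I = P × r × t  ⇒  t = I / (P × r)
t = $5,670.00 / ($13,500.00 × 0.07)
t = 6

t = I/(P×r) = 6 years


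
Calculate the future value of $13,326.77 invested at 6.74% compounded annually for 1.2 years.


Compound interest formula: A = P(1 + r/n)^(nt)
A = $13,326.77 × (1 + 0.0674/1)^(1 × 1.2)
Growth factor: (1 + 0.0674/1)^1.2 = 1.081416
A = $13,326.77 × 1.081416
A = $14,411.78

A = P(1 + r/n)^(nt) = $14,411.78


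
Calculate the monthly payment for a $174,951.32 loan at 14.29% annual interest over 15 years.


Loan payment formula: PMT = PV × r / (1 − (1 + r)^(−n))
Monthly rate r = 0.1429/12 ≈ 0.01190833, n = 180 months
Denominator: 1 − (1 + 0.1429/12)^(−180) = 0.8812622
PMT = $174,951.32 × (0.1429/12) / 0.8812622
PMT = $2,364.08 per month

PMT = PV × r / (1-(1+r)^(-n)) = $2,364.08/month


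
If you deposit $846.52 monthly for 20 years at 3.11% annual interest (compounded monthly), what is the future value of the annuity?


Future value of an ordinary annuity: FV = PMT × ((1 + r)^n − 1) / r
Monthly rate r = 0.0311/12 ≈ 0.00259167, n = 240
FV = $846.52 × ((1 + 0.0311/12)^240 − 1) / (0.0311/12)
FV = $846.52 × 332.277106
FV = $281,279.22

FV = PMT × ((1+r)^n - 1)/r = $281,279.22


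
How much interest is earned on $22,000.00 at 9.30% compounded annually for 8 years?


Compound interest earned = final amount − principal.
A = P(1 + r/n)^(nt) = $22,000.00 × (1 + 0.093/1)^(1 × 8) = $44,810.93
Interest = A − P = $44,810.93 − $22,000.00 = $22,810.93

Interest = A - P = $22,810.93


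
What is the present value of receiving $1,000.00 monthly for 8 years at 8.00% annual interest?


Present value of an ordinary annuity: PV = PMT × (1 − (1 + r)^(−n)) / r
Monthly rate r = 0.08/12 ≈ 0.00666667, n = 96
PV = $1,000.00 × (1 − (1 + 0.08/12)^(−96)) / (0.08/12)
PV = $1,000.00 × 70.737970
PV = $70,737.97

PV = PMT × (1-(1+r)^(-n))/r = $70,737.97


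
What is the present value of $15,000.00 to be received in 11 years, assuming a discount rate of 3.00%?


Present value formula: PV = FV / (1 + r)^t
PV = $15,000.00 / (1 + 0.03)^11
PV = $15,000.00 / 1.384234
PV = $10,836.32

PV = FV / (1 + r)^t = $10,836.32


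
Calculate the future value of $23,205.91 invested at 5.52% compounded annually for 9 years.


Compound interest formula: A = P(1 + r/n)^(nt)
A = $23,205.91 × (1 + 0.0552/1)^(1 × 9)
Growth factor: (1 + 0.0552/1)^9 = 1.621859
A = $23,205.91 × 1.621859
A = $37,636.71

A = P(1 + r/n)^(nt) = $37,636.71


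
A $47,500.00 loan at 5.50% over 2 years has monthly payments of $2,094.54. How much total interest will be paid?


Total paid over the life of the loan = PMT × n.
Total paid = $2,094.54 × 24 = $50,268.96
Total interest = total paid − principal = $50,268.96 − $47,500.00 = $2,768.96

Total interest = (PMT × n) - PV = $2,768.96


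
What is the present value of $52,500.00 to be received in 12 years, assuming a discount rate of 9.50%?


Present value formula: PV = FV / (1 + r)^t
PV = $52,500.00 / (1 + 0.095)^12
PV = $52,500.00 / 2.971457
PV = $17,668.10

PV = FV / (1 + r)^t = $17,668.10


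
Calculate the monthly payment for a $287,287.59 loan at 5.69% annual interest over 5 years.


Loan payment formula: PMT = PV × r / (1 − (1 + r)^(−n))
Monthly rate r = 0.0569/12 ≈ 0.00474167, n = 60 months
Denominator: 1 − (1 + 0.0569/12)^(−60) = 0.2471036
PMT = $287,287.59 × (0.0569/12) / 0.2471036
PMT = $5,512.76 per month

PMT = PV × r / (1-(1+r)^(-n)) = $5,512.76/month


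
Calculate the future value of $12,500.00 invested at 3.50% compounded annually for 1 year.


Compound interest formula: A = P(1 + r/n)^(nt)
A = $12,500.00 × (1 + 0.035/1)^(1 × 1)
Growth factor: (1 + 0.035/1)^1 = 1.035000
A = $12,500.00 × 1.035000
A = $12,937.50

A = P(1 + r/n)^(nt) = $12,937.50


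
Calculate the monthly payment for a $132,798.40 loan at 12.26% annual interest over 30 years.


Loan payment formula: PMT = PV × r / (1 − (1 + r)^(−n))
Monthly rate r = 0.1226/12 ≈ 0.01021667, n = 360 months
Denominator: 1 − (1 + 0.1226/12)^(−360) = 0.974250
PMT = $132,798.40 × (0.1226/12) / 0.974250
PMT = $1,392.62 per month

PMT = PV × r / (1-(1+r)^(-n)) = $1,392.62/month


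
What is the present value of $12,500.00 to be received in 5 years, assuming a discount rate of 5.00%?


Present value formula: PV = FV / (1 + r)^t
PV = $12,500.00 / (1 + 0.05)^5
PV = $12,500.00 / 1.2762816
PV = $9,794.08

PV = FV / (1 + r)^t = $9,794.08


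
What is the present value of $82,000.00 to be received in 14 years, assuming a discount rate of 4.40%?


Present value formula: PV = FV / (1 + r)^t
PV = $82,000.00 / (1 + 0.044)^14
PV = $82,000.00 / 1.827288
PV = $44,875.25

PV = FV / (1 + r)^t = $44,875.25


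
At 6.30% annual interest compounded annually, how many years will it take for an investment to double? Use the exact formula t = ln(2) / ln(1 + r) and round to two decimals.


Doubling condition: (1 + r)^t = 2
Take ln of both sides: t × ln(1 + r) = ln(2)
t = ln(2) / ln(1 + r)
t = 0.693147 / 0.061095
t = 11.35

t = ln(2) / ln(1 + r) = 11.35 years


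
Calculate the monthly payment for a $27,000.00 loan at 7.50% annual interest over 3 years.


Loan payment formula: PMT = PV × r / (1 − (1 + r)^(−n))
Monthly rate r = 0.075/12 = 0.00625, n = 36 months
Denominator: 1 − (1 + 0.075/12)^(−36) = 0.200924
PMT = $27,000.00 × (0.075/12) / 0.200924
PMT = $839.87 per month

PMT = PV × r / (1-(1+r)^(-n)) = $839.87/month


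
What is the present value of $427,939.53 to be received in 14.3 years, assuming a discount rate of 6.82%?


Present value formula: PV = FV / (1 + r)^t
PV = $427,939.53 / (1 + 0.0682)^14.3
PV = $427,939.53 / 2.568809
PV = $166,590.64

PV = FV / (1 + r)^t = $166,590.64


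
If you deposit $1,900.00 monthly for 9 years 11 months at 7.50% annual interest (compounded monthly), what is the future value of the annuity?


Future value of an ordinary annuity: FV = PMT × ((1 + r)^n − 1) / r
Monthly rate r = 0.075/12 = 0.00625, n = 119
FV = $1,900.00 × ((1 + 0.075/12)^119 − 1) / (0.075/12)
FV = $1,900.00 × 175.831396
FV = $334,079.65

FV = PMT × ((1+r)^n - 1)/r = $334,079.65


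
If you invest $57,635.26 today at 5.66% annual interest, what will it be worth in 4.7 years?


Future value formula: FV = PV × (1 + r)^t
FV = $57,635.26 × (1 + 0.0566)^4.7
FV = $57,635.26 × 1.2953283
FV = $74,656.58

FV = PV × (1 + r)^t = $74,656.58


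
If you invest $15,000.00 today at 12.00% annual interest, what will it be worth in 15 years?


Future value formula: FV = PV × (1 + r)^t
FV = $15,000.00 × (1 + 0.12)^15
FV = $15,000.00 × 5.473566
FV = $82,103.49

FV = PV × (1 + r)^t = $82,103.49


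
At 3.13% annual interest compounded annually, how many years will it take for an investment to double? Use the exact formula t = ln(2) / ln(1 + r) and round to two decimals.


Doubling condition: (1 + r)^t = 2
Take ln of both sides: t × ln(1 + r) = ln(2)
t = ln(2) / ln(1 + r)
t = 0.693147 / 0.030820
t = 22.49

t = ln(2) / ln(1 + r) = 22.49 years


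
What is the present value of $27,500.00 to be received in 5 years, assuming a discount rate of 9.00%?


Present value formula: PV = FV / (1 + r)^t
PV = $27,500.00 / (1 + 0.09)^5
PV = $27,500.00 / 1.538624
PV = $17,873.11

PV = FV / (1 + r)^t = $17,873.11


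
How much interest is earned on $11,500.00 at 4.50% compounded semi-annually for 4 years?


Compound interest earned = final amount − principal.
A = P(1 + r/n)^(nt) = $11,500.00 × (1 + 0.045/2)^(2 × 4) = $13,740.56
Interest = A − P = $13,740.56 − $11,500.00 = $2,240.56

Interest = A - P = $2,240.56


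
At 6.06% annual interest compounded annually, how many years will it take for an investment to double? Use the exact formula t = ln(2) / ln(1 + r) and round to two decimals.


Doubling condition: (1 + r)^t = 2
Take ln of both sides: t × ln(1 + r) = ln(2)
t = ln(2) / ln(1 + r)
t = 0.693147 / 0.058835
t = 11.78

t = ln(2) / ln(1 + r) = 11.78 years


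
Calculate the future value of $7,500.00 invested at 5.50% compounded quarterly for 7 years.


Compound interest formula: A = P(1 + r/n)^(nt)
A = $7,500.00 × (1 + 0.055/4)^(4 × 7)
Growth factor: (1 + 0.055/4)^28 = 1.465765
A = $7,500.00 × 1.465765
A = $10,993.24

A = P(1 + r/n)^(nt) = $10,993.24


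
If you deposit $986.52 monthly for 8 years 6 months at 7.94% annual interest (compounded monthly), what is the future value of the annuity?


Future value of an ordinary annuity: FV = PMT × ((1 + r)^n − 1) / r
Monthly rate r = 0.0794/12 ≈ 0.00661667, n = 102
FV = $986.52 × ((1 + 0.0794/12)^102 − 1) / (0.0794/12)
FV = $986.52 × 145.008942
FV = $143,054.22

FV = PMT × ((1+r)^n - 1)/r = $143,054.22


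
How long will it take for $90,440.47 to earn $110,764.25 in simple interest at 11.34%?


Rearrange the simple interest formula for t:
I = P × r × t  ⇒  t = I / (P × r)
t = $110,764.25 / ($90,440.47 × 0.1134)
t = 10.8

t = I/(P×r) = 10.8 years


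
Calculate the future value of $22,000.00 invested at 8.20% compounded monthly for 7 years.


Compound interest formula: A = P(1 + r/n)^(nt)
A = $22,000.00 × (1 + 0.082/12)^(12 × 7)
Growth factor: (1 + 0.082/12)^84 = 1.771892
A = $22,000.00 × 1.771892
A = $38,981.62

A = P(1 + r/n)^(nt) = $38,981.62


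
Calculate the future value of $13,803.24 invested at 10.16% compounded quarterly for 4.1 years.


Compound interest formula: A = P(1 + r/n)^(nt)
A = $13,803.24 × (1 + 0.1016/4)^(4 × 4.1)
Growth factor: (1 + 0.1016/4)^16.4 = 1.5088648
A = $13,803.24 × 1.5088648
A = $20,827.22

A = P(1 + r/n)^(nt) = $20,827.22


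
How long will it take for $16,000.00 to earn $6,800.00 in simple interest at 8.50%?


Rearrange the simple interest formula for t:
I = P × r × t  ⇒  t = I / (P × r)
t = $6,800.00 / ($16,000.00 × 0.085)
t = 5

t = I/(P×r) = 5 years


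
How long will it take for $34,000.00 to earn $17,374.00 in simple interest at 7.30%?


Rearrange the simple interest formula for t:
I = P × r × t  ⇒  t = I / (P × r)
t = $17,374.00 / ($34,000.00 × 0.073)
t = 7

t = I/(P×r) = 7 years


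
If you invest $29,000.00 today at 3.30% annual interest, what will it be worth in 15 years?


Future value formula: FV = PV × (1 + r)^t
FV = $29,000.00 × (1 + 0.033)^15
FV = $29,000.00 × 1.6274394
FV = $47,195.74

FV = PV × (1 + r)^t = $47,195.74


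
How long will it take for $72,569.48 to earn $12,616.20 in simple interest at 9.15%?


Rearrange the simple interest formula for t:
I = P × r × t  ⇒  t = I / (P × r)
t = $12,616.20 / ($72,569.48 × 0.0915)
t = 1.9

t = I/(P×r) = 1.9 years


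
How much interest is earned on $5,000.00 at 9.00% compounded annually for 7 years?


Compound interest earned = final amount − principal.
A = P(1 + r/n)^(nt) = $5,000.00 × (1 + 0.09/1)^(1 × 7) = $9,140.20
Interest = A − P = $9,140.20 − $5,000.00 = $4,140.20

Interest = A - P = $4,140.20


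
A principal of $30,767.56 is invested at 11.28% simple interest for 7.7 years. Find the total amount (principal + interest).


Total amount formula: A = P(1 + rt) = P + P·r·t
Interest: I = P × r × t = $30,767.56 × 0.1128 × 7.7 = $26,723.47
A = P + I = $30,767.56 + $26,723.47 = $57,491.03

A = P + I = P(1 + rt) = $57,491.03


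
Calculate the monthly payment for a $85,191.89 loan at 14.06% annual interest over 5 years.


Loan payment formula: PMT = PV × r / (1 − (1 + r)^(−n))
Monthly rate r = 0.1406/12 ≈ 0.01171667, n = 60 months
Denominator: 1 − (1 + 0.1406/12)^(−60) = 0.502875
PMT = $85,191.89 × (0.1406/12) / 0.502875
PMT = $1,984.92 per month

PMT = PV × r / (1-(1+r)^(-n)) = $1,984.92/month


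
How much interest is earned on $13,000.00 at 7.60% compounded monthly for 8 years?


Compound interest earned = final amount − principal.
A = P(1 + r/n)^(nt) = $13,000.00 × (1 + 0.076/12)^(12 × 8) = $23,832.07
Interest = A − P = $23,832.07 − $13,000.00 = $10,832.07

Interest = A - P = $10,832.07


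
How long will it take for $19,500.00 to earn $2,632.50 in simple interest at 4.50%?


Rearrange the simple interest formula for t:
I = P × r × t  ⇒  t = I / (P × r)
t = $2,632.50 / ($19,500.00 × 0.045)
t = 3

t = I/(P×r) = 3 years


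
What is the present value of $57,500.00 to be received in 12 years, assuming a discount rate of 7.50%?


Present value formula: PV = FV / (1 + r)^t
PV = $57,500.00 / (1 + 0.075)^12
PV = $57,500.00 / 2.381780
PV = $24,141.61

PV = FV / (1 + r)^t = $24,141.61


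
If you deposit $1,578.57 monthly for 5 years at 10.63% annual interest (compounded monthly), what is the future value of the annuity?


Future value of an ordinary annuity: FV = PMT × ((1 + r)^n − 1) / r
Monthly rate r = 0.1063/12 ≈ 0.00885833, n = 60
FV = $1,578.57 × ((1 + 0.1063/12)^60 − 1) / (0.1063/12)
FV = $1,578.57 × 78.740016
FV = $124,296.63

FV = PMT × ((1+r)^n - 1)/r = $124,296.63


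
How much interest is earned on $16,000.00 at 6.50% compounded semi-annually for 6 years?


Compound interest earned = final amount − principal.
A = P(1 + r/n)^(nt) = $16,000.00 × (1 + 0.065/2)^(2 × 6) = $23,485.55
Interest = A − P = $23,485.55 − $16,000.00 = $7,485.55

Interest = A - P = $7,485.55


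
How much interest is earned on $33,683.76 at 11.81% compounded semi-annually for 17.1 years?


Compound interest earned = final amount − principal.
A = P(1 + r/n)^(nt) = $33,683.76 × (1 + 0.1181/2)^(2 × 17.1) = $239,642.40
Interest = A − P = $239,642.40 − $33,683.76 = $205,958.64

Interest = A - P = $205,958.64


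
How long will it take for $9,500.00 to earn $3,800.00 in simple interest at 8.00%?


Rearrange the simple interest formula for t:
I = P × r × t  ⇒  t = I / (P × r)
t = $3,800.00 / ($9,500.00 × 0.08)
t = 5

t = I/(P×r) = 5 years


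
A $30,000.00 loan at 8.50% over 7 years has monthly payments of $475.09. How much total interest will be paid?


Total paid over the life of the loan = PMT × n.
Total paid = $475.09 × 84 = $39,907.56
Total interest = total paid − principal = $39,907.56 − $30,000.00 = $9,907.56

Total interest = (PMT × n) - PV = $9,907.56


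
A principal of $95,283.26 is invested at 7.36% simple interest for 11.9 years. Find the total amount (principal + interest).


Total amount formula: A = P(1 + rt) = P + P·r·t
Interest: I = P × r × t = $95,283.26 × 0.0736 × 11.9 = $83,452.89
A = P + I = $95,283.26 + $83,452.89 = $178,736.15

A = P + I = P(1 + rt) = $178,736.15


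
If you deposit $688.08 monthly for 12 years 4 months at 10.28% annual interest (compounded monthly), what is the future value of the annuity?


Future value of an ordinary annuity: FV = PMT × ((1 + r)^n − 1) / r
Monthly rate r = 0.1028/12 ≈ 0.00856667, n = 148
FV = $688.08 × ((1 + 0.1028/12)^148 − 1) / (0.1028/12)
FV = $688.08 × 295.812688
FV = $203,542.79

FV = PMT × ((1+r)^n - 1)/r = $203,542.79


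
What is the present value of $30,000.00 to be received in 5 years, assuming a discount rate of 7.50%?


Present value formula: PV = FV / (1 + r)^t
PV = $30,000.00 / (1 + 0.075)^5
PV = $30,000.00 / 1.435629
PV = $20,896.76

PV = FV / (1 + r)^t = $20,896.76


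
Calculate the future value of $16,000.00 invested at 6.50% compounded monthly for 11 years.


Compound interest formula: A = P(1 + r/n)^(nt)
A = $16,000.00 × (1 + 0.065/12)^(12 × 11)
Growth factor: (1 + 0.065/12)^132 = 2.040246
A = $16,000.00 × 2.040246
A = $32,643.94

A = P(1 + r/n)^(nt) = $32,643.94


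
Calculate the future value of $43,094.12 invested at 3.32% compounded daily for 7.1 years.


Compound interest formula: A = P(1 + r/n)^(nt)
A = $43,094.12 × (1 + 0.0332/365)^(365 × 7.1)
Growth factor: (1 + 0.0332/365)^2591.5 = 1.2658063
A = $43,094.12 × 1.2658063
A = $54,548.81

A = P(1 + r/n)^(nt) = $54,548.81


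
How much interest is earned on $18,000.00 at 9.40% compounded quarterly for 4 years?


Compound interest earned = final amount − principal.
A = P(1 + r/n)^(nt) = $18,000.00 × (1 + 0.094/4)^(4 × 4) = $26,102.26
Interest = A − P = $26,102.26 − $18,000.00 = $8,102.26

Interest = A - P = $8,102.26


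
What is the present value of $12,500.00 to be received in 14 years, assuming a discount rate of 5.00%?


Present value formula: PV = FV / (1 + r)^t
PV = $12,500.00 / (1 + 0.05)^14
PV = $12,500.00 / 1.979932
PV = $6,313.35

PV = FV / (1 + r)^t = $6,313.35


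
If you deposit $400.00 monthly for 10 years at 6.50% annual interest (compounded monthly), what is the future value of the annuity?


Future value of an ordinary annuity: FV = PMT × ((1 + r)^n − 1) / r
Monthly rate r = 0.065/12 ≈ 0.00541667, n = 120
FV = $400.00 × ((1 + 0.065/12)^120 − 1) / (0.065/12)
FV = $400.00 × 168.403154
FV = $67,361.26

FV = PMT × ((1+r)^n - 1)/r = $67,361.26


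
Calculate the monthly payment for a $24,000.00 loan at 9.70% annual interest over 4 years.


Loan payment formula: PMT = PV × r / (1 − (1 + r)^(−n))
Monthly rate r = 0.097/12 ≈ 0.00808333, n = 48 months
Denominator: 1 − (1 + 0.097/12)^(−48) = 0.320529
PMT = $24,000.00 × (0.097/12) / 0.320529
PMT = $605.25 per month

PMT = PV × r / (1-(1+r)^(-n)) = $605.25/month


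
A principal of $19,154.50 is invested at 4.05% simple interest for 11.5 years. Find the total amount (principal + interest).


Total amount formula: A = P(1 + rt) = P + P·r·t
Interest: I = P × r × t = $19,154.50 × 0.0405 × 11.5 = $8,921.21
A = P + I = $19,154.50 + $8,921.21 = $28,075.71

A = P + I = P(1 + rt) = $28,075.71


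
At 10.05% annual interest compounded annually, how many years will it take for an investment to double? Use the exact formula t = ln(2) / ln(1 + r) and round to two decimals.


Doubling condition: (1 + r)^t = 2
Take ln of both sides: t × ln(1 + r) = ln(2)
t = ln(2) / ln(1 + r)
t = 0.693147 / 0.095765
t = 7.24

t = ln(2) / ln(1 + r) = 7.24 years


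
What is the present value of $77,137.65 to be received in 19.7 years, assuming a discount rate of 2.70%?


Present value formula: PV = FV / (1 + r)^t
PV = $77,137.65 / (1 + 0.027)^19.7
PV = $77,137.65 / 1.6901986
PV = $45,638.22

PV = FV / (1 + r)^t = $45,638.22


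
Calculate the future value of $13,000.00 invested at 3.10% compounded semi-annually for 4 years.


Compound interest formula: A = P(1 + r/n)^(nt)
A = $13,000.00 × (1 + 0.031/2)^(2 × 4)
Growth factor: (1 + 0.031/2)^8 = 1.130940
A = $13,000.00 × 1.130940
A = $14,702.22

A = P(1 + r/n)^(nt) = $14,702.22


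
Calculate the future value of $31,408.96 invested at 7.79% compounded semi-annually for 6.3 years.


Compound interest formula: A = P(1 + r/n)^(nt)
A = $31,408.96 × (1 + 0.0779/2)^(2 × 6.3)
Growth factor: (1 + 0.0779/2)^12.6 = 1.6184249
A = $31,408.96 × 1.6184249
A = $50,833.04

A = P(1 + r/n)^(nt) = $50,833.04


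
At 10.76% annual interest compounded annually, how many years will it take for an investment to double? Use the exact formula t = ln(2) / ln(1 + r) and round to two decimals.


Doubling condition: (1 + r)^t = 2
Take ln of both sides: t × ln(1 + r) = ln(2)
t = ln(2) / ln(1 + r)
t = 0.693147 / 0.102196
t = 6.78

t = ln(2) / ln(1 + r) = 6.78 years


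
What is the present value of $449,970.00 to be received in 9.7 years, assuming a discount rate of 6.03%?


Present value formula: PV = FV / (1 + r)^t
PV = $449,970.00 / (1 + 0.0603)^9.7
PV = $449,970.00 / 1.7646516
PV = $254,990.84

PV = FV / (1 + r)^t = $254,990.84


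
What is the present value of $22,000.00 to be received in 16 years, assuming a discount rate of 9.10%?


Present value formula: PV = FV / (1 + r)^t
PV = $22,000.00 / (1 + 0.091)^16
PV = $22,000.00 / 4.028988
PV = $5,460.43

PV = FV / (1 + r)^t = $5,460.43


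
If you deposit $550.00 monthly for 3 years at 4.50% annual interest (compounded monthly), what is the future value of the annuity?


Future value of an ordinary annuity: FV = PMT × ((1 + r)^n − 1) / r
Monthly rate r = 0.045/12 = 0.00375, n = 36
FV = $550.00 × ((1 + 0.045/12)^36 − 1) / (0.045/12)
FV = $550.00 × 38.466089
FV = $21,156.35

FV = PMT × ((1+r)^n - 1)/r = $21,156.35


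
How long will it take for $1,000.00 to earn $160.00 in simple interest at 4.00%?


Rearrange the simple interest formula for t:
I = P × r × t  ⇒  t = I / (P × r)
t = $160.00 / ($1,000.00 × 0.04)
t = 4

t = I/(P×r) = 4 years


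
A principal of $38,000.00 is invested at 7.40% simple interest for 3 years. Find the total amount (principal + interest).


Total amount formula: A = P(1 + rt) = P + P·r·t
Interest: I = P × r × t = $38,000.00 × 0.074 × 3 = $8,436.00
A = P + I = $38,000.00 + $8,436.00 = $46,436.00

A = P + I = P(1 + rt) = $46,436.00


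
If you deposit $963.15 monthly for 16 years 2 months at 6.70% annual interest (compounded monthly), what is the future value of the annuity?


Future value of an ordinary annuity: FV = PMT × ((1 + r)^n − 1) / r
Monthly rate r = 0.067/12 ≈ 0.00558333, n = 194
FV = $963.15 × ((1 + 0.067/12)^194 − 1) / (0.067/12)
FV = $963.15 × 348.382060
FV = $335,544.18

FV = PMT × ((1+r)^n - 1)/r = $335,544.18


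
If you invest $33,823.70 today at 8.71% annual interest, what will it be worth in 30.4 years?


Future value formula: FV = PV × (1 + r)^t
FV = $33,823.70 × (1 + 0.0871)^30.4
FV = $33,823.70 × 12.664635
FV = $428,364.81

FV = PV × (1 + r)^t = $428,364.81


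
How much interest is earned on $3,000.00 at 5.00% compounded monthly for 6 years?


Compound interest earned = final amount − principal.
A = P(1 + r/n)^(nt) = $3,000.00 × (1 + 0.05/12)^(12 × 6) = $4,047.05
Interest = A − P = $4,047.05 − $3,000.00 = $1,047.05

Interest = A - P = $1,047.05


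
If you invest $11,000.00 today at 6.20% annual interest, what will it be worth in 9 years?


Future value formula: FV = PV × (1 + r)^t
FV = $11,000.00 × (1 + 0.062)^9
FV = $11,000.00 × 1.7183857
FV = $18,902.24

FV = PV × (1 + r)^t = $18,902.24


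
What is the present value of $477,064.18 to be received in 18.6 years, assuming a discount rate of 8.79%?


Present value formula: PV = FV / (1 + r)^t
PV = $477,064.18 / (1 + 0.0879)^18.6
PV = $477,064.18 / 4.792421
PV = $99,545.55

PV = FV / (1 + r)^t = $99,545.55


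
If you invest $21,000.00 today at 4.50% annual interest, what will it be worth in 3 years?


Future value formula: FV = PV × (1 + r)^t
FV = $21,000.00 × (1 + 0.045)^3
FV = $21,000.00 × 1.141166
FV = $23,964.49

FV = PV × (1 + r)^t = $23,964.49


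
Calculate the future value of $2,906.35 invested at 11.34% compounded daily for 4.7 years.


Compound interest formula: A = P(1 + r/n)^(nt)
A = $2,906.35 × (1 + 0.1134/365)^(365 × 4.7)
Growth factor: (1 + 0.1134/365)^1715.5 = 1.703862
A = $2,906.35 × 1.703862
A = $4,952.02

A = P(1 + r/n)^(nt) = $4,952.02


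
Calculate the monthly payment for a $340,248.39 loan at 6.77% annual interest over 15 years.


Loan payment formula: PMT = PV × r / (1 − (1 + r)^(−n))
Monthly rate r = 0.0677/12 ≈ 0.00564167, n = 180 months
Denominator: 1 − (1 + 0.0677/12)^(−180) = 0.636744
PMT = $340,248.39 × (0.0677/12) / 0.636744
PMT = $3,014.66 per month

PMT = PV × r / (1-(1+r)^(-n)) = $3,014.66/month


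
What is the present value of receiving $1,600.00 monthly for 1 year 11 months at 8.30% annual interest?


Present value of an ordinary annuity: PV = PMT × (1 − (1 + r)^(−n)) / r
Monthly rate r = 0.083/12 ≈ 0.00691667, n = 23
PV = $1,600.00 × (1 − (1 + 0.083/12)^(−23)) / (0.083/12)
PV = $1,600.00 × 21.196265
PV = $33,914.02

PV = PMT × (1-(1+r)^(-n))/r = $33,914.02


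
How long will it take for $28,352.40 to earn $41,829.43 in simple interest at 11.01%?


Rearrange the simple interest formula for t:
I = P × r × t  ⇒  t = I / (P × r)
t = $41,829.43 / ($28,352.40 × 0.1101)
t = 13.4

t = I/(P×r) = 13.4 years


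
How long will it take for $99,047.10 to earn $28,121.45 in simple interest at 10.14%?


Rearrange the simple interest formula for t:
I = P × r × t  ⇒  t = I / (P × r)
t = $28,121.45 / ($99,047.10 × 0.1014)
t = 2.8

t = I/(P×r) = 2.8 years


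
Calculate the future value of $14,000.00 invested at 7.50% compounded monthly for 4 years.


Compound interest formula: A = P(1 + r/n)^(nt)
A = $14,000.00 × (1 + 0.075/12)^(12 × 4)
Growth factor: (1 + 0.075/12)^48 = 1.348599
A = $14,000.00 × 1.348599
A = $18,880.39

A = P(1 + r/n)^(nt) = $18,880.39


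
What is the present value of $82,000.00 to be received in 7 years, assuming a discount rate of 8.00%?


Present value formula: PV = FV / (1 + r)^t
PV = $82,000.00 / (1 + 0.08)^7
PV = $82,000.00 / 1.7138243
PV = $47,846.21

PV = FV / (1 + r)^t = $47,846.21


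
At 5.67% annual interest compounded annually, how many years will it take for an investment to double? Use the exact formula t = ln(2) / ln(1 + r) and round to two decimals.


Doubling condition: (1 + r)^t = 2
Take ln of both sides: t × ln(1 + r) = ln(2)
t = ln(2) / ln(1 + r)
t = 0.693147 / 0.055151
t = 12.57

t = ln(2) / ln(1 + r) = 12.57 years


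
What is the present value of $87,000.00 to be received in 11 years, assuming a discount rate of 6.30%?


Present value formula: PV = FV / (1 + r)^t
PV = $87,000.00 / (1 + 0.063)^11
PV = $87,000.00 / 1.958240
PV = $44,427.65

PV = FV / (1 + r)^t = $44,427.65


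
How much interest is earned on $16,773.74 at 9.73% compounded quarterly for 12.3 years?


Compound interest earned = final amount − principal.
A = P(1 + r/n)^(nt) = $16,773.74 × (1 + 0.0973/4)^(4 × 12.3) = $54,722.80
Interest = A − P = $54,722.80 − $16,773.74 = $37,949.06

Interest = A - P = $37,949.06


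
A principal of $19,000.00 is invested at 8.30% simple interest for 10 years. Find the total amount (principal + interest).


Total amount formula: A = P(1 + rt) = P + P·r·t
Interest: I = P × r × t = $19,000.00 × 0.083 × 10 = $15,770.00
A = P + I = $19,000.00 + $15,770.00 = $34,770.00

A = P + I = P(1 + rt) = $34,770.00


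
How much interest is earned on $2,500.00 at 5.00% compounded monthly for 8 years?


Compound interest earned = final amount − principal.
A = P(1 + r/n)^(nt) = $2,500.00 × (1 + 0.05/12)^(12 × 8) = $3,726.46
Interest = A − P = $3,726.46 − $2,500.00 = $1,226.46

Interest = A - P = $1,226.46


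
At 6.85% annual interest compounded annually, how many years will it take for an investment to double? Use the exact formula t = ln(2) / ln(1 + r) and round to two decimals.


Doubling condition: (1 + r)^t = 2
Take ln of both sides: t × ln(1 + r) = ln(2)
t = ln(2) / ln(1 + r)
t = 0.693147 / 0.066256
t = 10.46

t = ln(2) / ln(1 + r) = 10.46 years


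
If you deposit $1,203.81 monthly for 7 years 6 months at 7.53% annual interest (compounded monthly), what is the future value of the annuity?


Future value of an ordinary annuity: FV = PMT × ((1 + r)^n − 1) / r
Monthly rate r = 0.0753/12 = 0.006275, n = 90
FV = $1,203.81 × ((1 + 0.0753/12)^90 − 1) / (0.0753/12)
FV = $1,203.81 × 120.463251
FV = $145,014.87

FV = PMT × ((1+r)^n - 1)/r = $145,014.87


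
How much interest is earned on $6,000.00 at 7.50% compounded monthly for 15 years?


Compound interest earned = final amount − principal.
A = P(1 + r/n)^(nt) = $6,000.00 × (1 + 0.075/12)^(12 × 15) = $18,416.71
Interest = A − P = $18,416.71 − $6,000.00 = $12,416.71

Interest = A - P = $12,416.71


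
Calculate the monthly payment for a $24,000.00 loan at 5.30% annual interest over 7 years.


Loan payment formula: PMT = PV × r / (1 − (1 + r)^(−n))
Monthly rate r = 0.053/12 ≈ 0.00441667, n = 84 months
Denominator: 1 − (1 + 0.053/12)^(−84) = 0.309392
PMT = $24,000.00 × (0.053/12) / 0.309392
PMT = $342.61 per month

PMT = PV × r / (1-(1+r)^(-n)) = $342.61/month


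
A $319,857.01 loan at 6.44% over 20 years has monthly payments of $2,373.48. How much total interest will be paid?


Total paid over the life of the loan = PMT × n.
Total paid = $2,373.48 × 240 = $569,635.20
Total interest = total paid − principal = $569,635.20 − $319,857.01 = $249,778.19

Total interest = (PMT × n) - PV = $249,778.19


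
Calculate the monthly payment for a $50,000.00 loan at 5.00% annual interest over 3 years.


Loan payment formula: PMT = PV × r / (1 − (1 + r)^(−n))
Monthly rate r = 0.05/12 ≈ 0.00416667, n = 36 months
Denominator: 1 − (1 + 0.05/12)^(−36) = 0.139024
PMT = $50,000.00 × (0.05/12) / 0.139024
PMT = $1,498.54 per month

PMT = PV × r / (1-(1+r)^(-n)) = $1,498.54/month


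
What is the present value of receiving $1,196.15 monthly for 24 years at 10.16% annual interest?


Present value of an ordinary annuity: PV = PMT × (1 − (1 + r)^(−n)) / r
Monthly rate r = 0.1016/12 ≈ 0.00846667, n = 288
PV = $1,196.15 × (1 − (1 + 0.1016/12)^(−288)) / (0.1016/12)
PV = $1,196.15 × 107.692778
PV = $128,816.72

PV = PMT × (1-(1+r)^(-n))/r = $128,816.72


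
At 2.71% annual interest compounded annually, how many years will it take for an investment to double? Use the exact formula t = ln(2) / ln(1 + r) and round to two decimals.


Doubling condition: (1 + r)^t = 2
Take ln of both sides: t × ln(1 + r) = ln(2)
t = ln(2) / ln(1 + r)
t = 0.693147 / 0.026739
t = 25.92

t = ln(2) / ln(1 + r) = 25.92 years


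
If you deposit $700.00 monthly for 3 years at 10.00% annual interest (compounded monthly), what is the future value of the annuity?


Future value of an ordinary annuity: FV = PMT × ((1 + r)^n − 1) / r
Monthly rate r = 0.1/12 ≈ 0.00833333, n = 36
FV = $700.00 × ((1 + 0.1/12)^36 − 1) / (0.1/12)
FV = $700.00 × 41.781821
FV = $29,247.27

FV = PMT × ((1+r)^n - 1)/r = $29,247.27


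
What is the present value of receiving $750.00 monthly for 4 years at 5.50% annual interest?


Present value of an ordinary annuity: PV = PMT × (1 − (1 + r)^(−n)) / r
Monthly rate r = 0.055/12 ≈ 0.00458333, n = 48
PV = $750.00 × (1 − (1 + 0.055/12)^(−48)) / (0.055/12)
PV = $750.00 × 42.998777
PV = $32,249.08

PV = PMT × (1-(1+r)^(-n))/r = $32,249.08


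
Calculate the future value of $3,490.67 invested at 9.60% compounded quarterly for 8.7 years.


Compound interest formula: A = P(1 + r/n)^(nt)
A = $3,490.67 × (1 + 0.096/4)^(4 × 8.7)
Growth factor: (1 + 0.096/4)^34.8 = 2.282646
A = $3,490.67 × 2.282646
A = $7,967.96

A = P(1 + r/n)^(nt) = $7,967.96


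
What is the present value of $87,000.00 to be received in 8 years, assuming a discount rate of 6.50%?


Present value formula: PV = FV / (1 + r)^t
PV = $87,000.00 / (1 + 0.065)^8
PV = $87,000.00 / 1.6549957
PV = $52,568.11

PV = FV / (1 + r)^t = $52,568.11


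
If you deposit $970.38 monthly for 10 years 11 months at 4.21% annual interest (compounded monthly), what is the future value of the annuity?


Future value of an ordinary annuity: FV = PMT × ((1 + r)^n − 1) / r
Monthly rate r = 0.0421/12 ≈ 0.00350833, n = 131
FV = $970.38 × ((1 + 0.0421/12)^131 − 1) / (0.0421/12)
FV = $970.38 × 165.934694
FV = $161,019.71

FV = PMT × ((1+r)^n - 1)/r = $161,019.71


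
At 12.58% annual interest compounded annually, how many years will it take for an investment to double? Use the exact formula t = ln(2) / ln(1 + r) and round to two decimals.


Doubling condition: (1 + r)^t = 2
Take ln of both sides: t × ln(1 + r) = ln(2)
t = ln(2) / ln(1 + r)
t = 0.693147 / 0.118494
t = 5.85

t = ln(2) / ln(1 + r) = 5.85 years


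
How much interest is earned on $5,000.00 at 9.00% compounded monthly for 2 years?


Compound interest earned = final amount − principal.
A = P(1 + r/n)^(nt) = $5,000.00 × (1 + 0.09/12)^(12 × 2) = $5,982.07
Interest = A − P = $5,982.07 − $5,000.00 = $982.07

Interest = A - P = $982.07


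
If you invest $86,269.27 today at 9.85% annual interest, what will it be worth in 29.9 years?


Future value formula: FV = PV × (1 + r)^t
FV = $86,269.27 × (1 + 0.0985)^29.9
FV = $86,269.27 × 16.5928823
FV = $1,431,455.84

FV = PV × (1 + r)^t = $1,431,455.84


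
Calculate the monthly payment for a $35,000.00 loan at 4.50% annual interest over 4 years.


Loan payment formula: PMT = PV × r / (1 − (1 + r)^(−n))
Monthly rate r = 0.045/12 = 0.00375, n = 48 months
Denominator: 1 − (1 + 0.045/12)^(−48) = 0.164449
PMT = $35,000.00 × (0.045/12) / 0.164449
PMT = $798.12 per month

PMT = PV × r / (1-(1+r)^(-n)) = $798.12/month


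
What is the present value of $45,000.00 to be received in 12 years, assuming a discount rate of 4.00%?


Present value formula: PV = FV / (1 + r)^t
PV = $45,000.00 / (1 + 0.04)^12
PV = $45,000.00 / 1.601032
PV = $28,106.87

PV = FV / (1 + r)^t = $28,106.87


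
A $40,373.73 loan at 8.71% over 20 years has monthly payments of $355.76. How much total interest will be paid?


Total paid over the life of the loan = PMT × n.
Total paid = $355.76 × 240 = $85,382.40
Total interest = total paid − principal = $85,382.40 − $40,373.73 = $45,008.67

Total interest = (PMT × n) - PV = $45,008.67


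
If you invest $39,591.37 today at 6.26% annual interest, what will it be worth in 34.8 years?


Future value formula: FV = PV × (1 + r)^t
FV = $39,591.37 × (1 + 0.0626)^34.8
FV = $39,591.37 × 8.27312227
FV = $327,544.24

FV = PV × (1 + r)^t = $327,544.24


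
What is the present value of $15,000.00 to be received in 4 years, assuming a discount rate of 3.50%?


Present value formula: PV = FV / (1 + r)^t
PV = $15,000.00 / (1 + 0.035)^4
PV = $15,000.00 / 1.147523
PV = $13,071.63

PV = FV / (1 + r)^t = $13,071.63


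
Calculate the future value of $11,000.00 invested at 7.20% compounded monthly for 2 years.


Compound interest formula: A = P(1 + r/n)^(nt)
A = $11,000.00 × (1 + 0.072/12)^(12 × 2)
Growth factor: (1 + 0.072/12)^24 = 1.154387
A = $11,000.00 × 1.154387
A = $12,698.26

A = P(1 + r/n)^(nt) = $12,698.26


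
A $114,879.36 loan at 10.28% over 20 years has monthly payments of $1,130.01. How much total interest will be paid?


Total paid over the life of the loan = PMT × n.
Total paid = $1,130.01 × 240 = $271,202.40
Total interest = total paid − principal = $271,202.40 − $114,879.36 = $156,323.04

Total interest = (PMT × n) - PV = $156,323.04


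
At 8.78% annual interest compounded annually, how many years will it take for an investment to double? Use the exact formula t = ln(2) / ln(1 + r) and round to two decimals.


Doubling condition: (1 + r)^t = 2
Take ln of both sides: t × ln(1 + r) = ln(2)
t = ln(2) / ln(1 + r)
t = 0.693147 / 0.084157
t = 8.24

t = ln(2) / ln(1 + r) = 8.24 years


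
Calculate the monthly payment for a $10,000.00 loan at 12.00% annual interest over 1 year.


Loan payment formula: PMT = PV × r / (1 − (1 + r)^(−n))
Monthly rate r = 0.12/12 = 0.01, n = 12 months
Denominator: 1 − (1 + 0.12/12)^(−12) = 0.112551
PMT = $10,000.00 × (0.12/12) / 0.112551
PMT = $888.49 per month

PMT = PV × r / (1-(1+r)^(-n)) = $888.49/month


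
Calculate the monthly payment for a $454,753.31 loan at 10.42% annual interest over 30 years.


Loan payment formula: PMT = PV × r / (1 − (1 + r)^(−n))
Monthly rate r = 0.1042/12 ≈ 0.00868333, n = 360 months
Denominator: 1 − (1 + 0.1042/12)^(−360) = 0.955511
PMT = $454,753.31 × (0.1042/12) / 0.955511
PMT = $4,132.63 per month

PMT = PV × r / (1-(1+r)^(-n)) = $4,132.63/month


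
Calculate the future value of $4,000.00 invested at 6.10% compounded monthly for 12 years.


Compound interest formula: A = P(1 + r/n)^(nt)
A = $4,000.00 × (1 + 0.061/12)^(12 × 12)
Growth factor: (1 + 0.061/12)^144 = 2.075383
A = $4,000.00 × 2.075383
A = $8,301.53

A = P(1 + r/n)^(nt) = $8,301.53


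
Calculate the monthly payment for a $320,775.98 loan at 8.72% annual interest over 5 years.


Loan payment formula: PMT = PV × r / (1 − (1 + r)^(−n))
Monthly rate r = 0.0872/12 ≈ 0.00726667, n = 60 months
Denominator: 1 − (1 + 0.0872/12)^(−60) = 0.352362
PMT = $320,775.98 × (0.0872/12) / 0.352362
PMT = $6,615.28 per month

PMT = PV × r / (1-(1+r)^(-n)) = $6,615.28/month


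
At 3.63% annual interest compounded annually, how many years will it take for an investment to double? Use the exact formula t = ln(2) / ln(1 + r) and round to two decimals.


Doubling condition: (1 + r)^t = 2
Take ln of both sides: t × ln(1 + r) = ln(2)
t = ln(2) / ln(1 + r)
t = 0.693147 / 0.035657
t = 19.44

t = ln(2) / ln(1 + r) = 19.44 years


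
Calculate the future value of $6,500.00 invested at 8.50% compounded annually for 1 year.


Compound interest formula: A = P(1 + r/n)^(nt)
A = $6,500.00 × (1 + 0.085/1)^(1 × 1)
Growth factor: (1 + 0.085/1)^1 = 1.085000
A = $6,500.00 × 1.085000
A = $7,052.50

A = P(1 + r/n)^(nt) = $7,052.50


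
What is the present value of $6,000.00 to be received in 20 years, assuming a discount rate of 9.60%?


Present value formula: PV = FV / (1 + r)^t
PV = $6,000.00 / (1 + 0.096)^20
PV = $6,000.00 / 6.254766
PV = $959.27

PV = FV / (1 + r)^t = $959.27


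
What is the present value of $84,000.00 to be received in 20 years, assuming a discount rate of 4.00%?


Present value formula: PV = FV / (1 + r)^t
PV = $84,000.00 / (1 + 0.04)^20
PV = $84,000.00 / 2.1911231
PV = $38,336.50

PV = FV / (1 + r)^t = $38,336.50


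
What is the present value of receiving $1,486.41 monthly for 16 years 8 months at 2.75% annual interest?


Present value of an ordinary annuity: PV = PMT × (1 − (1 + r)^(−n)) / r
Monthly rate r = 0.0275/12 ≈ 0.00229167, n = 200
PV = $1,486.41 × (1 − (1 + 0.0275/12)^(−200)) / (0.0275/12)
PV = $1,486.41 × 160.290184
PV = $238,256.93

PV = PMT × (1-(1+r)^(-n))/r = $238,256.93


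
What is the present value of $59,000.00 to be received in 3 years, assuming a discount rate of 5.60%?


Present value formula: PV = FV / (1 + r)^t
PV = $59,000.00 / (1 + 0.056)^3
PV = $59,000.00 / 1.1775836
PV = $50,102.60

PV = FV / (1 + r)^t = $50,102.60
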